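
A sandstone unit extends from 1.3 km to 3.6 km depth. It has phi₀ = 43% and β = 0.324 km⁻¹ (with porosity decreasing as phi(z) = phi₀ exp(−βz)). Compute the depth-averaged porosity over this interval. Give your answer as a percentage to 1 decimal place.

19.9%

⟨phi⟩ = (1/(z₂−z₁)) ∫ phi₀ e^(−βz) dz = phi₀·(e^(−β·z₁) − e^(−β·z₂)) / (β·(z₂−z₁))
e^(−0.324×1.3) = 0.6563; e^(−0.324×3.6) = 0.3115
⟨phi⟩ = 0.43 × (0.6563 − 0.3115) / (0.324 × 2.3) = 0.43 × 0.4627 = 0.1989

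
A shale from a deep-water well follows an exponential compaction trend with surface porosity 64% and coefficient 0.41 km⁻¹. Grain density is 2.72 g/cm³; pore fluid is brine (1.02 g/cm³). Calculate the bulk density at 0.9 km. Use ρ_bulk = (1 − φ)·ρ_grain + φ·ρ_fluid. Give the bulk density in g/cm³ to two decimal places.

Porosity at depth: n = 0.64·exp(−0.41×0.9) = 0.64×0.6914 = 0.4425
Bulk density: ρ_b = (1−n)ρ_g + n·ρ_f = 0.5575×2.72 + 0.4425×1.02
       = 1.516 + 0.451 = 1.968 g/cm³

1.97 g/cm³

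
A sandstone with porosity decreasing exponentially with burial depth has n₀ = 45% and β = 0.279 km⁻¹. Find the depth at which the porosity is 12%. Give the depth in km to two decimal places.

4.74 km

Invert Athy's law: Z = ln(n₀/n) / β
Z = ln(0.45/0.12) / 0.279 = ln(3.75) / 0.279 = 1.3218 / 0.279 = 4.737 km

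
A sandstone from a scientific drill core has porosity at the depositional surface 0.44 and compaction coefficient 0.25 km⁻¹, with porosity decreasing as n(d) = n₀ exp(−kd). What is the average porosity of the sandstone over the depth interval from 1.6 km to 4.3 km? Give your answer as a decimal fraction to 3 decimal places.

0.214

⟨n⟩ = (1/(d₂−d₁)) ∫ n₀ e^(−kd) dd = n₀·(e^(−k·d₁) − e^(−k·d₂)) / (k·(d₂−d₁))
e^(−0.25×1.6) = 0.6703; e^(−0.25×4.3) = 0.3413
⟨n⟩ = 0.44 × (0.6703 − 0.3413) / (0.25 × 2.7) = 0.44 × 0.4874 = 0.2145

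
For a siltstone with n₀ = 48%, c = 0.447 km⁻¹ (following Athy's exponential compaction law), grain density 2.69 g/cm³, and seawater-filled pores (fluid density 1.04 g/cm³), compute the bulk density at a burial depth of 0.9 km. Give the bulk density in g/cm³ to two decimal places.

2.16 g/cm³

Porosity at depth: n = 0.48·exp(−0.447×0.9) = 0.48×0.6688 = 0.3210
Bulk density: ρ_b = (1−n)ρ_g + n·ρ_f = 0.6790×2.69 + 0.3210×1.04
       = 1.826 + 0.334 = 2.160 g/cm³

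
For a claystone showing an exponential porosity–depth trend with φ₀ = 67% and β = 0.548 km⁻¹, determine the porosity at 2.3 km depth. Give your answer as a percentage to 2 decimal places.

19.00%

φ = φ₀·exp(−β·z) = 0.67 × exp(−0.548 × 2.3) = 0.67 × exp(−1.26)
  = 0.67 × 0.2835 = 0.1900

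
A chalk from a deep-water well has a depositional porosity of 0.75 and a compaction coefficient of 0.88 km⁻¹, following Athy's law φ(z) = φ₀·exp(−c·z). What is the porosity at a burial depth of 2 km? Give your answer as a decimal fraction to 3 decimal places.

φ = φ₀·exp(−c·z) = 0.75 × exp(−0.88 × 2) = 0.75 × exp(−1.76)
  = 0.75 × 0.1720 = 0.1290

0.129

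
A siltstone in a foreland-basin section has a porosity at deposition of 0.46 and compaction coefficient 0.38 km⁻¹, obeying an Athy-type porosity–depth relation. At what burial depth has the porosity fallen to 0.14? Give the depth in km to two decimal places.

Invert Athy's law: z = ln(phi₀/phi) / β
z = ln(0.46/0.14) / 0.38 = ln(3.286) / 0.38 = 1.1896 / 0.38 = 3.130 km

3.13 km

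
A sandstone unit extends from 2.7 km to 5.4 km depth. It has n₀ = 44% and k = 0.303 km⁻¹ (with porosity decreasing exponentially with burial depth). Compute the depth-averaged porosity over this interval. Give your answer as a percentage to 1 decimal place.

⟨n⟩ = (1/(z₂−z₁)) ∫ n₀ e^(−kz) dz = n₀·(e^(−k·z₁) − e^(−k·z₂)) / (k·(z₂−z₁))
e^(−0.303×2.7) = 0.4413; e^(−0.303×5.4) = 0.1947
⟨n⟩ = 0.44 × (0.4413 − 0.1947) / (0.303 × 2.7) = 0.44 × 0.3014 = 0.1326

13.3%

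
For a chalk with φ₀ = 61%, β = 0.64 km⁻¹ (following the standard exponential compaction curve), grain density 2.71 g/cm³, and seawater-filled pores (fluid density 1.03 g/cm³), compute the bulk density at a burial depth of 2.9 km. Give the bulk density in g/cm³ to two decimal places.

Porosity at depth: φ = 0.61·exp(−0.64×2.9) = 0.61×0.1563 = 0.0953
Bulk density: ρ_b = (1−φ)ρ_g + φ·ρ_f = 0.9047×2.71 + 0.0953×1.03
       = 2.452 + 0.098 = 2.550 g/cm³

2.55 g/cm³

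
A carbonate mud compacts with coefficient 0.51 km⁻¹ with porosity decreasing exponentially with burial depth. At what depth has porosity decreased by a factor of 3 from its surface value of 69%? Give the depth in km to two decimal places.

φ/φ₀ = 1/3 ⇒ exp(−k·Z) = 1/3 ⇒ Z = ln(3) / k
Z = 1.0986 / 0.51 = 2.154 km

2.15 km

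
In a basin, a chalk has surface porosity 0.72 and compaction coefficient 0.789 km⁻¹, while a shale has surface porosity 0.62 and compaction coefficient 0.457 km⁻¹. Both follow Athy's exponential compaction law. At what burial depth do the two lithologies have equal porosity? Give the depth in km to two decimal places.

Set φ₀ₐ e^(−cₐd) = φ₀ᵦ e^(−cᵦd) ⇒ ln(φ₀ₐ/φ₀ᵦ) = (cₐ − cᵦ)·d
d = ln(0.72/0.62) / (0.789 − 0.457) = 0.1495 / 0.332 = 0.450 km

0.45 km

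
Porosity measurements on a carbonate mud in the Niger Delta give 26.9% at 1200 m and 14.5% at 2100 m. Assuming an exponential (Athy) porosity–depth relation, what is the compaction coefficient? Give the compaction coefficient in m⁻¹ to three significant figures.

0.000687 m⁻¹

Working in km (1 km = 1000 m; β in km⁻¹ = β in m⁻¹ × 1000):
Athy: phi(z) = phi₀ e^(−βz) ⇒ phi₁/phi₂ = e^{β(z₂−z₁)} ⇒ β = ln(phi₁/phi₂)/(z₂−z₁)
β = ln(0.269/0.145) / (2.1 − 1.2) = ln(1.855) / 0.9 = 0.6180 / 0.9 = 0.6866 km⁻¹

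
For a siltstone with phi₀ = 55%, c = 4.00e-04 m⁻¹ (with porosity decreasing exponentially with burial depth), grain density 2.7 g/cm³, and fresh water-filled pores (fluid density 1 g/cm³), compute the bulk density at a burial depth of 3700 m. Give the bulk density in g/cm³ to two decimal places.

Working in km (1 km = 1000 m; c in km⁻¹ = c in m⁻¹ × 1000):
Porosity at depth: phi = 0.55·exp(−0.4×3.7) = 0.55×0.2276 = 0.1252
Bulk density: ρ_b = (1−phi)ρ_g + phi·ρ_f = 0.8748×2.7 + 0.1252×1
       = 2.362 + 0.125 = 2.487 g/cm³

2.49 g/cm³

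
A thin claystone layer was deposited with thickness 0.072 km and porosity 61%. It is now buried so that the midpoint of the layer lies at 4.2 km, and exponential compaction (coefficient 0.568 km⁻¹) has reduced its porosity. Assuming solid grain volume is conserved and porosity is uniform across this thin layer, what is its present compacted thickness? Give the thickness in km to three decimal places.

Porosity at 4.2 km: φ = 0.61·exp(−0.568×4.2) = 0.0561
Solid-volume conservation: h(1−φ) = h₀(1−φ₀) ⇒ h = h₀·(1−φ₀)/(1−φ)
h = 0.072 × (1 − 0.61)/(1 − 0.0561) = 0.072 × 0.4132 = 0.0298 km

0.030 km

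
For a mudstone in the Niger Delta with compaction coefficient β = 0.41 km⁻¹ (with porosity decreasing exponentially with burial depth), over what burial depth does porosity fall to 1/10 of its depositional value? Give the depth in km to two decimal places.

φ/φ₀ = 1/10 ⇒ exp(−β·d) = 1/10 ⇒ d = ln(10) / β
d = 2.3026 / 0.41 = 5.616 km

5.62 km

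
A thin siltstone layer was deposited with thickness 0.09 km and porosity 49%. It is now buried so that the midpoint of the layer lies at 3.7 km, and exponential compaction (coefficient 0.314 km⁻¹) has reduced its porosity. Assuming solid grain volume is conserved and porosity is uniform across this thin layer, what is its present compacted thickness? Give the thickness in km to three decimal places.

0.054 km

Porosity at 3.7 km: n = 0.49·exp(−0.314×3.7) = 0.1533
Solid-volume conservation: h(1−n) = h₀(1−n₀) ⇒ h = h₀·(1−n₀)/(1−n)
h = 0.09 × (1 − 0.49)/(1 − 0.1533) = 0.09 × 0.6024 = 0.0542 km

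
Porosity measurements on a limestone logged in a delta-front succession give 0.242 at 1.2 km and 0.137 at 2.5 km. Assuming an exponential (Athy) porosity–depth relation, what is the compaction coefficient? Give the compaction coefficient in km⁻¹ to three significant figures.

0.438 km⁻¹

Athy: φ(d) = φ₀ e^(−kd) ⇒ φ₁/φ₂ = e^{k(d₂−d₁)} ⇒ k = ln(φ₁/φ₂)/(d₂−d₁)
k = ln(0.242/0.137) / (2.5 − 1.2) = ln(1.766) / 1.3 = 0.5690 / 1.3 = 0.4377 km⁻¹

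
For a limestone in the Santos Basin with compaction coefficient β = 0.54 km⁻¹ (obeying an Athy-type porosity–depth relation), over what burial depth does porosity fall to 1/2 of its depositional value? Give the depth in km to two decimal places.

1.28 km

φ/φ₀ = 1/2 ⇒ exp(−β·d) = 1/2 ⇒ d = ln(2) / β
d = 0.6931 / 0.54 = 1.284 km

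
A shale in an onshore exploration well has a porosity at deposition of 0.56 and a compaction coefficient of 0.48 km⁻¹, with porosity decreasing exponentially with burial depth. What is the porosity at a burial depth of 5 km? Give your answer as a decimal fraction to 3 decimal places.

φ = φ₀·exp(−c·Z) = 0.56 × exp(−0.48 × 5) = 0.56 × exp(−2.4)
  = 0.56 × 0.0907 = 0.0508

0.051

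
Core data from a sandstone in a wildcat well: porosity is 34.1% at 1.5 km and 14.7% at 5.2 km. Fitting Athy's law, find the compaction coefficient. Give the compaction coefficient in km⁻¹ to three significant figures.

0.227 km⁻¹

Athy: φ(z) = φ₀ e^(−βz) ⇒ φ₁/φ₂ = e^{β(z₂−z₁)} ⇒ β = ln(φ₁/φ₂)/(z₂−z₁)
β = ln(0.341/0.147) / (5.2 − 1.5) = ln(2.32) / 3.7 = 0.8414 / 3.7 = 0.2274 km⁻¹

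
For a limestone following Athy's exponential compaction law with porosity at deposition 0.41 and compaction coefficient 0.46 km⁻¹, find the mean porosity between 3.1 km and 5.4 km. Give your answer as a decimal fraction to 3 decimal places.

0.061

⟨n⟩ = (1/(z₂−z₁)) ∫ n₀ e^(−kz) dz = n₀·(e^(−k·z₁) − e^(−k·z₂)) / (k·(z₂−z₁))
e^(−0.46×3.1) = 0.2403; e^(−0.46×5.4) = 0.0834
⟨n⟩ = 0.41 × (0.2403 − 0.0834) / (0.46 × 2.3) = 0.41 × 0.1483 = 0.0608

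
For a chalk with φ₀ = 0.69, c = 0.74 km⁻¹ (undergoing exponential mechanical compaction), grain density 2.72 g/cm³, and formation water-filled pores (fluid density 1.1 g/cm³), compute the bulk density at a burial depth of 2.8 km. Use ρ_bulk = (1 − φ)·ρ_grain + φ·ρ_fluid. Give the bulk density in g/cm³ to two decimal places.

2.58 g/cm³

Porosity at depth: φ = 0.69·exp(−0.74×2.8) = 0.69×0.1259 = 0.0869
Bulk density: ρ_b = (1−φ)ρ_g + φ·ρ_f = 0.9131×2.72 + 0.0869×1.1
       = 2.484 + 0.096 = 2.579 g/cm³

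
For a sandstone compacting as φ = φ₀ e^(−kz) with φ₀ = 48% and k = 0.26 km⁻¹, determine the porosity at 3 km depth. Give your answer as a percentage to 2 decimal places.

φ = φ₀·exp(−k·z) = 0.48 × exp(−0.26 × 3) = 0.48 × exp(−0.78)
  = 0.48 × 0.4584 = 0.2200

22.00%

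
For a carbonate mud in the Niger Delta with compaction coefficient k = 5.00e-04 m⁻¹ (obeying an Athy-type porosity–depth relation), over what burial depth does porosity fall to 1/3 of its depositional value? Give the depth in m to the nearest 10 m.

Working in km (1 km = 1000 m; k in km⁻¹ = k in m⁻¹ × 1000):
φ/φ₀ = 1/3 ⇒ exp(−k·Z) = 1/3 ⇒ Z = ln(3) / k
Z = 1.0986 / 0.5 = 2.197 km

2200 m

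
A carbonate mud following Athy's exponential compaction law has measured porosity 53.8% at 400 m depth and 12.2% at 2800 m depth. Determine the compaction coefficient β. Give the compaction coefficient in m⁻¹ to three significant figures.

Working in km (1 km = 1000 m; β in km⁻¹ = β in m⁻¹ × 1000):
Athy: n(Z) = n₀ e^(−βZ) ⇒ n₁/n₂ = e^{β(Z₂−Z₁)} ⇒ β = ln(n₁/n₂)/(Z₂−Z₁)
β = ln(0.538/0.122) / (2.8 − 0.4) = ln(4.41) / 2.4 = 1.4838 / 2.4 = 0.6183 km⁻¹

0.000618 m⁻¹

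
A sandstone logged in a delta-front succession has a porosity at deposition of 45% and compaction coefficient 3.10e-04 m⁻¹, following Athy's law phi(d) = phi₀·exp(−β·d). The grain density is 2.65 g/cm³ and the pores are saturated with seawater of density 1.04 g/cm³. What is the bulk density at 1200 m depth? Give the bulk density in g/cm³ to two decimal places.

2.15 g/cm³

Working in km (1 km = 1000 m; β in km⁻¹ = β in m⁻¹ × 1000):
Porosity at depth: phi = 0.45·exp(−0.31×1.2) = 0.45×0.6894 = 0.3102
Bulk density: ρ_b = (1−phi)ρ_g + phi·ρ_f = 0.6898×2.65 + 0.3102×1.04
       = 1.828 + 0.323 = 2.151 g/cm³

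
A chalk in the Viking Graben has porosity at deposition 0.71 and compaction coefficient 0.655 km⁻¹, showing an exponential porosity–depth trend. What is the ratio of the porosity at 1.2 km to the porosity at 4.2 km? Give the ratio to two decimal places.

7.13

phi(d₁)/phi(d₂) = e^(−c·d₁)/e^(−c·d₂) = e^{c(d₂−d₁)}
= exp(0.655 × 3) = exp(1.965) = 7.1349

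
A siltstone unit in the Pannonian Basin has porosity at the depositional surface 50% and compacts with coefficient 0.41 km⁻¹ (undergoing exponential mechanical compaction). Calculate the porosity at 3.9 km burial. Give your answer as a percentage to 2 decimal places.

n = n₀·exp(−β·Z) = 0.5 × exp(−0.41 × 3.9) = 0.5 × exp(−1.599)
  = 0.5 × 0.2021 = 0.1010

10.10%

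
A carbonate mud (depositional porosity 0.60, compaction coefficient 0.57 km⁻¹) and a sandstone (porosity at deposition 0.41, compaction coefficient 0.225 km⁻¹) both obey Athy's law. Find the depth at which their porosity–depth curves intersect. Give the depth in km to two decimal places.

1.10 km

Set phi₀ₐ e^(−kₐz) = phi₀ᵦ e^(−kᵦz) ⇒ ln(phi₀ₐ/phi₀ᵦ) = (kₐ − kᵦ)·z
z = ln(0.6/0.41) / (0.57 − 0.225) = 0.3808 / 0.345 = 1.104 km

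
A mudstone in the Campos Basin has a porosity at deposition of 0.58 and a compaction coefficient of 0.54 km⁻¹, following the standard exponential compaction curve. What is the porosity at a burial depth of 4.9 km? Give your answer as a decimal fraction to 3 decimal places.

n = n₀·exp(−β·z) = 0.58 × exp(−0.54 × 4.9) = 0.58 × exp(−2.646)
  = 0.58 × 0.0709 = 0.0411

0.041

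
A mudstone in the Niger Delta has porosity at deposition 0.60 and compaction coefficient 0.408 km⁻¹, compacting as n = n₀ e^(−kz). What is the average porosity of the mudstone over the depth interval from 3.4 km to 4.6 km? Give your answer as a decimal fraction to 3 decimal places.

0.118

⟨n⟩ = (1/(z₂−z₁)) ∫ n₀ e^(−kz) dz = n₀·(e^(−k·z₁) − e^(−k·z₂)) / (k·(z₂−z₁))
e^(−0.408×3.4) = 0.2498; e^(−0.408×4.6) = 0.1531
⟨n⟩ = 0.6 × (0.2498 − 0.1531) / (0.408 × 1.2) = 0.6 × 0.1975 = 0.1185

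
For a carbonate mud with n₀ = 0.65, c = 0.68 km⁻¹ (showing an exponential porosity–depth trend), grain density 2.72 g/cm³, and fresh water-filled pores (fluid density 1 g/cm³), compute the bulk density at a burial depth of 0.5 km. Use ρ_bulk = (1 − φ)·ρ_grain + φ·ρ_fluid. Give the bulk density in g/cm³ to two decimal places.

1.92 g/cm³

Porosity at depth: n = 0.65·exp(−0.68×0.5) = 0.65×0.7118 = 0.4627
Bulk density: ρ_b = (1−n)ρ_g + n·ρ_f = 0.5373×2.72 + 0.4627×1
       = 1.462 + 0.463 = 1.924 g/cm³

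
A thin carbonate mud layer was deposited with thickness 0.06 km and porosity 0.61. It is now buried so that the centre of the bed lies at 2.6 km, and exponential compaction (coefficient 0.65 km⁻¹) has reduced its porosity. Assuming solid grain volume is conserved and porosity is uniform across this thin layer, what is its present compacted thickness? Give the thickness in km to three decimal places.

Porosity at 2.6 km: n = 0.61·exp(−0.65×2.6) = 0.1126
Solid-volume conservation: h(1−n) = h₀(1−n₀) ⇒ h = h₀·(1−n₀)/(1−n)
h = 0.06 × (1 − 0.61)/(1 − 0.1126) = 0.06 × 0.4395 = 0.0264 km

0.026 km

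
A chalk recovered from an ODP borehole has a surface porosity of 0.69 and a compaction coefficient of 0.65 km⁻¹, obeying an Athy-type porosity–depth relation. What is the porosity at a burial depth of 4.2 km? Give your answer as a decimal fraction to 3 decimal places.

φ = φ₀·exp(−c·Z) = 0.69 × exp(−0.65 × 4.2) = 0.69 × exp(−2.73)
  = 0.69 × 0.0652 = 0.0450

0.045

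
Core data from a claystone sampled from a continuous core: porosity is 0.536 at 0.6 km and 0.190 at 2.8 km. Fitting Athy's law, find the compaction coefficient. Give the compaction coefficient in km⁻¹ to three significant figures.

0.471 km⁻¹

Athy: φ(Z) = φ₀ e^(−cZ) ⇒ φ₁/φ₂ = e^{c(Z₂−Z₁)} ⇒ c = ln(φ₁/φ₂)/(Z₂−Z₁)
c = ln(0.536/0.19) / (2.8 − 0.6) = ln(2.821) / 2.2 = 1.0371 / 2.2 = 0.4714 km⁻¹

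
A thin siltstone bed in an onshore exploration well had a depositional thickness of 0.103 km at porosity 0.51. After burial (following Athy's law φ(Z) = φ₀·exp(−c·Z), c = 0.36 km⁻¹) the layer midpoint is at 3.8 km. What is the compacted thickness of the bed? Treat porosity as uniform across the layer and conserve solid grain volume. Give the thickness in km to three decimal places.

Porosity at 3.8 km: φ = 0.51·exp(−0.36×3.8) = 0.1299
Solid-volume conservation: h(1−φ) = h₀(1−φ₀) ⇒ h = h₀·(1−φ₀)/(1−φ)
h = 0.103 × (1 − 0.51)/(1 − 0.1299) = 0.103 × 0.5631 = 0.0580 km

0.058 km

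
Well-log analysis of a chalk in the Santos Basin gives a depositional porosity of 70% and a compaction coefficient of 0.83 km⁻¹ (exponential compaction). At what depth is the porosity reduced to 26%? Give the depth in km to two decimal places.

Invert Athy's law: Z = ln(φ₀/φ) / k
Z = ln(0.7/0.26) / 0.83 = ln(2.692) / 0.83 = 0.9904 / 0.83 = 1.193 km

1.19 km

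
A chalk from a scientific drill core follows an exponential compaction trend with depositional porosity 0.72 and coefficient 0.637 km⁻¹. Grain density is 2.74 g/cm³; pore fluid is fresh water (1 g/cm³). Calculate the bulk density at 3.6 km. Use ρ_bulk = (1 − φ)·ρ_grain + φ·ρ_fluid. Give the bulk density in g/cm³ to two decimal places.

2.61 g/cm³

Porosity at depth: φ = 0.72·exp(−0.637×3.6) = 0.72×0.1009 = 0.0727
Bulk density: ρ_b = (1−φ)ρ_g + φ·ρ_f = 0.9273×2.74 + 0.0727×1
       = 2.541 + 0.073 = 2.614 g/cm³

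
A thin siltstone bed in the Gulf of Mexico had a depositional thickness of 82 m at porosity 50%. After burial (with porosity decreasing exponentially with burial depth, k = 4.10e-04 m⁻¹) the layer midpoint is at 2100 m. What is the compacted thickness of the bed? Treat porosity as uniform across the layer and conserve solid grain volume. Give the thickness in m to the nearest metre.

52 m

Working in km (1 km = 1000 m; k in km⁻¹ = k in m⁻¹ × 1000):
Porosity at 2.1 km: phi = 0.5·exp(−0.41×2.1) = 0.2114
Solid-volume conservation: h(1−phi) = h₀(1−phi₀) ⇒ h = h₀·(1−phi₀)/(1−phi)
h = 0.082 × (1 − 0.5)/(1 − 0.2114) = 0.082 × 0.6340 = 0.0520 km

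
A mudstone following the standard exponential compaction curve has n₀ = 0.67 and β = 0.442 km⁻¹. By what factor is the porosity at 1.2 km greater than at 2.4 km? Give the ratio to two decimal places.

n(d₁)/n(d₂) = e^(−β·d₁)/e^(−β·d₂) = e^{β(d₂−d₁)}
= exp(0.442 × 1.2) = exp(0.5304) = 1.6996

1.70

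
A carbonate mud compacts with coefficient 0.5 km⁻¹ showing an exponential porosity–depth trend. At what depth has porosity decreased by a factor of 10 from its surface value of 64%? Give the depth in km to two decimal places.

4.61 km

φ/φ₀ = 1/10 ⇒ exp(−c·z) = 1/10 ⇒ z = ln(10) / c
z = 2.3026 / 0.5 = 4.605 km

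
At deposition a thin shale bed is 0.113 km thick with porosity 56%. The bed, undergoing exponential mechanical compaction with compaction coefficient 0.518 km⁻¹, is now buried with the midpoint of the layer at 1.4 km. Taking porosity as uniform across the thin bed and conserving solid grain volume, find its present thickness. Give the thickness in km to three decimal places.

0.068 km

Porosity at 1.4 km: n = 0.56·exp(−0.518×1.4) = 0.2712
Solid-volume conservation: h(1−n) = h₀(1−n₀) ⇒ h = h₀·(1−n₀)/(1−n)
h = 0.113 × (1 − 0.56)/(1 − 0.2712) = 0.113 × 0.6037 = 0.0682 km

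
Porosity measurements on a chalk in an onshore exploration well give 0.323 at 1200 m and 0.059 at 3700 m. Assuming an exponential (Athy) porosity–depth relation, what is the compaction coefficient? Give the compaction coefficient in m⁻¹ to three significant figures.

Working in km (1 km = 1000 m; β in km⁻¹ = β in m⁻¹ × 1000):
Athy: φ(Z) = φ₀ e^(−βZ) ⇒ φ₁/φ₂ = e^{β(Z₂−Z₁)} ⇒ β = ln(φ₁/φ₂)/(Z₂−Z₁)
β = ln(0.323/0.059) / (3.7 − 1.2) = ln(5.475) / 2.5 = 1.7001 / 2.5 = 0.68 km⁻¹

0.000680 m⁻¹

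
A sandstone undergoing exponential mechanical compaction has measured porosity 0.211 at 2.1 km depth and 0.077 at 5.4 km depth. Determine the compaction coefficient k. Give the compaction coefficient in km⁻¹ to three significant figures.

0.305 km⁻¹

Athy: n(Z) = n₀ e^(−kZ) ⇒ n₁/n₂ = e^{k(Z₂−Z₁)} ⇒ k = ln(n₁/n₂)/(Z₂−Z₁)
k = ln(0.211/0.077) / (5.4 − 2.1) = ln(2.74) / 3.3 = 1.0081 / 3.3 = 0.3055 km⁻¹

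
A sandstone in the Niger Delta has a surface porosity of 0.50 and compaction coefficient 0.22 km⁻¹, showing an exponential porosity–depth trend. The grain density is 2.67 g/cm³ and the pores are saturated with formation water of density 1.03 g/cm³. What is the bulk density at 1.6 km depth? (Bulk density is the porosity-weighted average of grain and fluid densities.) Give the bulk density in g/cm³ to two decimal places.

2.09 g/cm³

Porosity at depth: n = 0.5·exp(−0.22×1.6) = 0.5×0.7033 = 0.3516
Bulk density: ρ_b = (1−n)ρ_g + n·ρ_f = 0.6484×2.67 + 0.3516×1.03
       = 1.731 + 0.362 = 2.093 g/cm³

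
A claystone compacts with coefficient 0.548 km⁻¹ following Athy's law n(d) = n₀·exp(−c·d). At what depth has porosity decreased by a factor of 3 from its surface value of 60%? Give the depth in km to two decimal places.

n/n₀ = 1/3 ⇒ exp(−c·d) = 1/3 ⇒ d = ln(3) / c
d = 1.0986 / 0.548 = 2.005 km

2.00 km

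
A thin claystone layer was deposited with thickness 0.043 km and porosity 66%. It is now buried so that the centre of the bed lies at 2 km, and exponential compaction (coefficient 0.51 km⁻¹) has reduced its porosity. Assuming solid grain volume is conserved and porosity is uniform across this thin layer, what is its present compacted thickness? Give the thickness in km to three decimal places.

0.019 km

Porosity at 2 km: n = 0.66·exp(−0.51×2) = 0.2380
Solid-volume conservation: h(1−n) = h₀(1−n₀) ⇒ h = h₀·(1−n₀)/(1−n)
h = 0.043 × (1 − 0.66)/(1 − 0.2380) = 0.043 × 0.4462 = 0.0192 km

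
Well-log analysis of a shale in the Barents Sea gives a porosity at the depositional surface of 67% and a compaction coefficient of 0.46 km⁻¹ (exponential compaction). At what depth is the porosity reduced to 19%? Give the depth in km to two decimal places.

2.74 km

Invert Athy's law: z = ln(φ₀/φ) / β
z = ln(0.67/0.19) / 0.46 = ln(3.526) / 0.46 = 1.2603 / 0.46 = 2.740 km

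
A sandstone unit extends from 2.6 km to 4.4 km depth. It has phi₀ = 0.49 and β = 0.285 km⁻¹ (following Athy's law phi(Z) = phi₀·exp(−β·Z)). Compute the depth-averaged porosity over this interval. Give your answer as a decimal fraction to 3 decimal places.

⟨phi⟩ = (1/(Z₂−Z₁)) ∫ phi₀ e^(−βZ) dZ = phi₀·(e^(−β·Z₁) − e^(−β·Z₂)) / (β·(Z₂−Z₁))
e^(−0.285×2.6) = 0.4766; e^(−0.285×4.4) = 0.2854
⟨phi⟩ = 0.49 × (0.4766 − 0.2854) / (0.285 × 1.8) = 0.49 × 0.3729 = 0.1827

0.183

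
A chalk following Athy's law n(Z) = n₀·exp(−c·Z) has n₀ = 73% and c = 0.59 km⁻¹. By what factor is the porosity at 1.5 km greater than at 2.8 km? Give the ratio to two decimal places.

n(Z₁)/n(Z₂) = e^(−c·Z₁)/e^(−c·Z₂) = e^{c(Z₂−Z₁)}
= exp(0.59 × 1.3) = exp(0.767) = 2.1533

2.15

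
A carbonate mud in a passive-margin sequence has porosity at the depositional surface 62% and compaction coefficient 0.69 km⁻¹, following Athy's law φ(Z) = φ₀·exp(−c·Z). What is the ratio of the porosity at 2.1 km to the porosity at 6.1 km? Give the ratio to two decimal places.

15.80

φ(Z₁)/φ(Z₂) = e^(−c·Z₁)/e^(−c·Z₂) = e^{c(Z₂−Z₁)}
= exp(0.69 × 4) = exp(2.76) = 15.7998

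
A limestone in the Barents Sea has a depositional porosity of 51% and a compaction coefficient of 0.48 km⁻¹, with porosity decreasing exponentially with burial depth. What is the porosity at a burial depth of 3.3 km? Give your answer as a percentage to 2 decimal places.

10.46%

n = n₀·exp(−c·d) = 0.51 × exp(−0.48 × 3.3) = 0.51 × exp(−1.584)
  = 0.51 × 0.2052 = 0.1046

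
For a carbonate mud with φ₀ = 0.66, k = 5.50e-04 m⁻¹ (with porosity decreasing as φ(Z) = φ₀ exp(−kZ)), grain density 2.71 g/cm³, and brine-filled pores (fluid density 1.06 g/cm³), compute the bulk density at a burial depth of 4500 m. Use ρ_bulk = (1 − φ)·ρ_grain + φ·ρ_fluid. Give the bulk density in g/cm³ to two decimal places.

Working in km (1 km = 1000 m; k in km⁻¹ = k in m⁻¹ × 1000):
Porosity at depth: φ = 0.66·exp(−0.55×4.5) = 0.66×0.0842 = 0.0555
Bulk density: ρ_b = (1−φ)ρ_g + φ·ρ_f = 0.9445×2.71 + 0.0555×1.06
       = 2.559 + 0.059 = 2.618 g/cm³

2.62 g/cm³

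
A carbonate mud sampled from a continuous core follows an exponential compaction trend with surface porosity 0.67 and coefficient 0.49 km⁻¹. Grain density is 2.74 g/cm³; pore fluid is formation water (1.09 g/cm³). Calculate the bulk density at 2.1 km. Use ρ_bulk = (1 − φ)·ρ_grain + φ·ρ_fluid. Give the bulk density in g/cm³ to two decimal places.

2.34 g/cm³

Porosity at depth: phi = 0.67·exp(−0.49×2.1) = 0.67×0.3574 = 0.2394
Bulk density: ρ_b = (1−phi)ρ_g + phi·ρ_f = 0.7606×2.74 + 0.2394×1.09
       = 2.084 + 0.261 = 2.345 g/cm³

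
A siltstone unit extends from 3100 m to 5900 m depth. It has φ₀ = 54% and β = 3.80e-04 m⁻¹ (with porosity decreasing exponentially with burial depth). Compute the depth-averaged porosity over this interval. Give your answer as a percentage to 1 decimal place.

10.2%

Working in km (1 km = 1000 m; β in km⁻¹ = β in m⁻¹ × 1000):
⟨φ⟩ = (1/(d₂−d₁)) ∫ φ₀ e^(−βd) dd = φ₀·(e^(−β·d₁) − e^(−β·d₂)) / (β·(d₂−d₁))
e^(−0.38×3.1) = 0.3079; e^(−0.38×5.9) = 0.1062
⟨φ⟩ = 0.54 × (0.3079 − 0.1062) / (0.38 × 2.8) = 0.54 × 0.1895 = 0.1023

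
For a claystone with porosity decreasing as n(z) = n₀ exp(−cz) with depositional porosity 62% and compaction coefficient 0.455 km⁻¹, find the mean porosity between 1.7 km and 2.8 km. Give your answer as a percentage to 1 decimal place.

22.5%

⟨n⟩ = (1/(z₂−z₁)) ∫ n₀ e^(−cz) dz = n₀·(e^(−c·z₁) − e^(−c·z₂)) / (c·(z₂−z₁))
e^(−0.455×1.7) = 0.4614; e^(−0.455×2.8) = 0.2797
⟨n⟩ = 0.62 × (0.4614 − 0.2797) / (0.455 × 1.1) = 0.62 × 0.3630 = 0.2251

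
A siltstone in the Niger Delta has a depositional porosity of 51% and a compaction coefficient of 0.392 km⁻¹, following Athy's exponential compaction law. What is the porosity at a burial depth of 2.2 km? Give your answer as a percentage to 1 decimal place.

21.5%

phi = phi₀·exp(−β·Z) = 0.51 × exp(−0.392 × 2.2) = 0.51 × exp(−0.8624)
  = 0.51 × 0.4221 = 0.2153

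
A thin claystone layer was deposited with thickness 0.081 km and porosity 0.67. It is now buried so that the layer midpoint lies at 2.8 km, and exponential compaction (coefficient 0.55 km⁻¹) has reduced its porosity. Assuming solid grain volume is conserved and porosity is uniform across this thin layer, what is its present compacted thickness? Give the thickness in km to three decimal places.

0.031 km

Porosity at 2.8 km: n = 0.67·exp(−0.55×2.8) = 0.1436
Solid-volume conservation: h(1−n) = h₀(1−n₀) ⇒ h = h₀·(1−n₀)/(1−n)
h = 0.081 × (1 − 0.67)/(1 − 0.1436) = 0.081 × 0.3853 = 0.0312 km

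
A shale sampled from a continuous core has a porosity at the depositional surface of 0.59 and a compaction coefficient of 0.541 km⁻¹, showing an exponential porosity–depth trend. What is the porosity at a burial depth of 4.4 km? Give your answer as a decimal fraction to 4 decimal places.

phi = phi₀·exp(−β·d) = 0.59 × exp(−0.541 × 4.4) = 0.59 × exp(−2.38)
  = 0.59 × 0.0925 = 0.0546

0.0546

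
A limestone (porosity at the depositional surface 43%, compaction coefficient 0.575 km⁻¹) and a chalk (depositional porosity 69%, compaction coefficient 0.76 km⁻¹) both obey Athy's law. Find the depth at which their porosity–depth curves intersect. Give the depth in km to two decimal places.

Set phi₀ₐ e^(−kₐZ) = phi₀ᵦ e^(−kᵦZ) ⇒ ln(phi₀ₐ/phi₀ᵦ) = (kₐ − kᵦ)·Z
Z = ln(0.43/0.69) / (0.575 − 0.76) = -0.4729 / -0.185 = 2.556 km

2.56 km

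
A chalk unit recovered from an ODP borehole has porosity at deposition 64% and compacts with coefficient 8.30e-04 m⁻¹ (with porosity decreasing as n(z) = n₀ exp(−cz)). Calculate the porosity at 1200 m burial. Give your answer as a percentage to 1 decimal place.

Working in km (1 km = 1000 m; c in km⁻¹ = c in m⁻¹ × 1000):
n = n₀·exp(−c·z) = 0.64 × exp(−0.83 × 1.2) = 0.64 × exp(−0.996)
  = 0.64 × 0.3694 = 0.2364

23.6%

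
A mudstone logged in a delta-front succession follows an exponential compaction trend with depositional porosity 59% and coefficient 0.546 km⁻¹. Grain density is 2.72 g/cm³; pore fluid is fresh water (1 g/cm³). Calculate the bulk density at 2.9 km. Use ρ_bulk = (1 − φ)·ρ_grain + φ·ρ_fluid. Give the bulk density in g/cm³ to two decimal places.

2.51 g/cm³

Porosity at depth: n = 0.59·exp(−0.546×2.9) = 0.59×0.2053 = 0.1211
Bulk density: ρ_b = (1−n)ρ_g + n·ρ_f = 0.8789×2.72 + 0.1211×1
       = 2.391 + 0.121 = 2.512 g/cm³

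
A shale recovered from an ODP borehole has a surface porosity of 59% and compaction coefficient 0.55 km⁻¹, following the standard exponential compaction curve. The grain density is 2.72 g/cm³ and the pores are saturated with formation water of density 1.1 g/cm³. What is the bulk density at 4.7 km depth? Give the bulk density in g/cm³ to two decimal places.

Porosity at depth: phi = 0.59·exp(−0.55×4.7) = 0.59×0.0754 = 0.0445
Bulk density: ρ_b = (1−phi)ρ_g + phi·ρ_f = 0.9555×2.72 + 0.0445×1.1
       = 2.599 + 0.049 = 2.648 g/cm³

2.65 g/cm³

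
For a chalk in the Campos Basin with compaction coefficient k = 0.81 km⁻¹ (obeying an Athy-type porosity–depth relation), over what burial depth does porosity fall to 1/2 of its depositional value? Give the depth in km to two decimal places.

φ/φ₀ = 1/2 ⇒ exp(−k·z) = 1/2 ⇒ z = ln(2) / k
z = 0.6931 / 0.81 = 0.856 km

0.86 km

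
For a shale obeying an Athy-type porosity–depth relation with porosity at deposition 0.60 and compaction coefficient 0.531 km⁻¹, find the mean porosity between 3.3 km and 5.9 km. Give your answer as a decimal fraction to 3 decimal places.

0.056

⟨φ⟩ = (1/(z₂−z₁)) ∫ φ₀ e^(−βz) dz = φ₀·(e^(−β·z₁) − e^(−β·z₂)) / (β·(z₂−z₁))
e^(−0.531×3.3) = 0.1734; e^(−0.531×5.9) = 0.0436
⟨φ⟩ = 0.6 × (0.1734 − 0.0436) / (0.531 × 2.6) = 0.6 × 0.0940 = 0.0564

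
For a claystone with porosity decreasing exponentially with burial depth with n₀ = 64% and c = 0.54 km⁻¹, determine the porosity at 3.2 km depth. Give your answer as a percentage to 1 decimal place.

n = n₀·exp(−c·d) = 0.64 × exp(−0.54 × 3.2) = 0.64 × exp(−1.728)
  = 0.64 × 0.1776 = 0.1137

11.4%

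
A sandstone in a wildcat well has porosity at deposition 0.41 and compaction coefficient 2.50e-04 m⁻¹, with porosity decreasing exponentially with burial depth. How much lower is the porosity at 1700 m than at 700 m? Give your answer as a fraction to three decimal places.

Working in km (1 km = 1000 m; β in km⁻¹ = β in m⁻¹ × 1000):
φ(0.7) = 0.41·e^(−0.25×0.7) = 0.3442
φ(1.7) = 0.41·e^(−0.25×1.7) = 0.2680
Δφ = 0.3442 − 0.2680 = 0.0761

0.076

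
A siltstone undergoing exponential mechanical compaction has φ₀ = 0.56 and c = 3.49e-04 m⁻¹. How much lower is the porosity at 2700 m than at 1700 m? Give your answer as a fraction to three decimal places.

0.091

Working in km (1 km = 1000 m; c in km⁻¹ = c in m⁻¹ × 1000):
φ(1.7) = 0.56·e^(−0.349×1.7) = 0.3094
φ(2.7) = 0.56·e^(−0.349×2.7) = 0.2182
Δφ = 0.3094 − 0.2182 = 0.0912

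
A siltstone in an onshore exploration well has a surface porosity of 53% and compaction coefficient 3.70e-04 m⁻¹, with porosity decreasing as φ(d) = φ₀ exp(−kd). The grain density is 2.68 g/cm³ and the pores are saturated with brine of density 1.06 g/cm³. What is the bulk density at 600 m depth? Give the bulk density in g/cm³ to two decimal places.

1.99 g/cm³

Working in km (1 km = 1000 m; k in km⁻¹ = k in m⁻¹ × 1000):
Porosity at depth: φ = 0.53·exp(−0.37×0.6) = 0.53×0.8009 = 0.4245
Bulk density: ρ_b = (1−φ)ρ_g + φ·ρ_f = 0.5755×2.68 + 0.4245×1.06
       = 1.542 + 0.450 = 1.992 g/cm³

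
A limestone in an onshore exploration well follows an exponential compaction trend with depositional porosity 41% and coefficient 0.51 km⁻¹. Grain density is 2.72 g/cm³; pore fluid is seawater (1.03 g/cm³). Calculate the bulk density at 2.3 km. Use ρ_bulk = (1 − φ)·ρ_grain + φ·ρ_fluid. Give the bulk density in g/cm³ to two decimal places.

Porosity at depth: φ = 0.41·exp(−0.51×2.3) = 0.41×0.3094 = 0.1269
Bulk density: ρ_b = (1−φ)ρ_g + φ·ρ_f = 0.8731×2.72 + 0.1269×1.03
       = 2.375 + 0.131 = 2.506 g/cm³

2.51 g/cm³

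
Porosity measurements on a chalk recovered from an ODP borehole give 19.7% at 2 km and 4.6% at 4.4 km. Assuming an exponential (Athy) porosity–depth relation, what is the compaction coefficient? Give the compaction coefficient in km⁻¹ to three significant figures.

Athy: n(d) = n₀ e^(−βd) ⇒ n₁/n₂ = e^{β(d₂−d₁)} ⇒ β = ln(n₁/n₂)/(d₂−d₁)
β = ln(0.197/0.046) / (4.4 − 2) = ln(4.283) / 2.4 = 1.4546 / 2.4 = 0.6061 km⁻¹

0.606 km⁻¹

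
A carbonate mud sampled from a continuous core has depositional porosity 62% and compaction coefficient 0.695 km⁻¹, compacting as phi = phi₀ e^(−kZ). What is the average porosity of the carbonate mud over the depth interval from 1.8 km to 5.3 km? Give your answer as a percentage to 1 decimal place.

6.7%

⟨phi⟩ = (1/(Z₂−Z₁)) ∫ phi₀ e^(−kZ) dZ = phi₀·(e^(−k·Z₁) − e^(−k·Z₂)) / (k·(Z₂−Z₁))
e^(−0.695×1.8) = 0.2862; e^(−0.695×5.3) = 0.0251
⟨phi⟩ = 0.62 × (0.2862 − 0.0251) / (0.695 × 3.5) = 0.62 × 0.1073 = 0.0665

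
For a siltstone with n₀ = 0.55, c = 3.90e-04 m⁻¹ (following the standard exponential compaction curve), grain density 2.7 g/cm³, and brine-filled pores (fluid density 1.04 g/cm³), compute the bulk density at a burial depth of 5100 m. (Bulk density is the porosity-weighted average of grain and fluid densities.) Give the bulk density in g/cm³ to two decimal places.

2.58 g/cm³

Working in km (1 km = 1000 m; c in km⁻¹ = c in m⁻¹ × 1000):
Porosity at depth: n = 0.55·exp(−0.39×5.1) = 0.55×0.1368 = 0.0753
Bulk density: ρ_b = (1−n)ρ_g + n·ρ_f = 0.9247×2.7 + 0.0753×1.04
       = 2.497 + 0.078 = 2.575 g/cm³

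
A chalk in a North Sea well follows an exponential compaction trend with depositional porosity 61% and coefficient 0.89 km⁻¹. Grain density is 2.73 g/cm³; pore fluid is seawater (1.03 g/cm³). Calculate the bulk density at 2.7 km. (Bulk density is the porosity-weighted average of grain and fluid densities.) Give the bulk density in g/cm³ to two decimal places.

Porosity at depth: n = 0.61·exp(−0.89×2.7) = 0.61×0.0904 = 0.0552
Bulk density: ρ_b = (1−n)ρ_g + n·ρ_f = 0.9448×2.73 + 0.0552×1.03
       = 2.579 + 0.057 = 2.636 g/cm³

2.64 g/cm³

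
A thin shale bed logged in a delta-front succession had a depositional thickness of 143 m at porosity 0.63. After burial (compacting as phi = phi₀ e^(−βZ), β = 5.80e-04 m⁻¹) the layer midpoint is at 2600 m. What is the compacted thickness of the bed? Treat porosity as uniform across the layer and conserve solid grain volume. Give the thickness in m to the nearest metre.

61 m

Working in km (1 km = 1000 m; β in km⁻¹ = β in m⁻¹ × 1000):
Porosity at 2.6 km: phi = 0.63·exp(−0.58×2.6) = 0.1395
Solid-volume conservation: h(1−phi) = h₀(1−phi₀) ⇒ h = h₀·(1−phi₀)/(1−phi)
h = 0.143 × (1 − 0.63)/(1 − 0.1395) = 0.143 × 0.4300 = 0.0615 km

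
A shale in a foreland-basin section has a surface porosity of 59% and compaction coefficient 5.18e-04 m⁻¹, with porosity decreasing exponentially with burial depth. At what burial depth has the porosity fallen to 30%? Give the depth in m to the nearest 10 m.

Working in km (1 km = 1000 m; β in km⁻¹ = β in m⁻¹ × 1000):
Invert Athy's law: z = ln(phi₀/phi) / β
z = ln(0.59/0.3) / 0.518 = ln(1.967) / 0.518 = 0.6763 / 0.518 = 1.306 km

1310 m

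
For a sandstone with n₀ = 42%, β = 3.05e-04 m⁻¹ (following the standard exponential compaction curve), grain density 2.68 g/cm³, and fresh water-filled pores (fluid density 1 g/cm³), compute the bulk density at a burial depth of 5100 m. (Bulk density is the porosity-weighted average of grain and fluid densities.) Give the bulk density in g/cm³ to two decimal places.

Working in km (1 km = 1000 m; β in km⁻¹ = β in m⁻¹ × 1000):
Porosity at depth: n = 0.42·exp(−0.305×5.1) = 0.42×0.2111 = 0.0887
Bulk density: ρ_b = (1−n)ρ_g + n·ρ_f = 0.9113×2.68 + 0.0887×1
       = 2.442 + 0.089 = 2.531 g/cm³

2.53 g/cm³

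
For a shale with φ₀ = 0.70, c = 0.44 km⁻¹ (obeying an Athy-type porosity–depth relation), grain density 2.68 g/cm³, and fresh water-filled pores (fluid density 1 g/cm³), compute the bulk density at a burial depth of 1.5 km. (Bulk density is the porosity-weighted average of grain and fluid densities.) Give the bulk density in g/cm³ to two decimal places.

2.07 g/cm³

Porosity at depth: φ = 0.7·exp(−0.44×1.5) = 0.7×0.5169 = 0.3618
Bulk density: ρ_b = (1−φ)ρ_g + φ·ρ_f = 0.6382×2.68 + 0.3618×1
       = 1.710 + 0.362 = 2.072 g/cm³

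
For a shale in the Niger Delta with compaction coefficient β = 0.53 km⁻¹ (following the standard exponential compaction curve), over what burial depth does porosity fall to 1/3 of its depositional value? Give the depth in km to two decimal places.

2.07 km

phi/phi₀ = 1/3 ⇒ exp(−β·z) = 1/3 ⇒ z = ln(3) / β
z = 1.0986 / 0.53 = 2.073 km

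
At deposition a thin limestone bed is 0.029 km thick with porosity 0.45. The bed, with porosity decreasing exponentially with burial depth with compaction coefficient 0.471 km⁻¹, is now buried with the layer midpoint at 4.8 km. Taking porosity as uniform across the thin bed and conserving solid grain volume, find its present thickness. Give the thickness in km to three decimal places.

Porosity at 4.8 km: n = 0.45·exp(−0.471×4.8) = 0.0469
Solid-volume conservation: h(1−n) = h₀(1−n₀) ⇒ h = h₀·(1−n₀)/(1−n)
h = 0.029 × (1 − 0.45)/(1 − 0.0469) = 0.029 × 0.5771 = 0.0167 km

0.017 km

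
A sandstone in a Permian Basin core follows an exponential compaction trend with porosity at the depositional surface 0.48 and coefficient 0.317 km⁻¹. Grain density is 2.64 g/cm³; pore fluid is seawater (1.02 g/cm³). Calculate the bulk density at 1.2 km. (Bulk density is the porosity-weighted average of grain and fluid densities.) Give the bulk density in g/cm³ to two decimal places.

2.11 g/cm³

Porosity at depth: n = 0.48·exp(−0.317×1.2) = 0.48×0.6836 = 0.3281
Bulk density: ρ_b = (1−n)ρ_g + n·ρ_f = 0.6719×2.64 + 0.3281×1.02
       = 1.774 + 0.335 = 2.108 g/cm³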